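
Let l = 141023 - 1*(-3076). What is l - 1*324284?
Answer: -180185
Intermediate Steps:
l = 144099 (l = 141023 + 3076 = 144099)
l - 1*324284 = 144099 - 1*324284 = 144099 - 324284 = -180185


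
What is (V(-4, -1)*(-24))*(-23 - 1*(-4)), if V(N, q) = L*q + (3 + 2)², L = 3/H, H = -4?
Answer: 11742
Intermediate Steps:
L = -¾ (L = 3/(-4) = 3*(-¼) = -¾ ≈ -0.75000)
V(N, q) = 25 - 3*q/4 (V(N, q) = -3*q/4 + (3 + 2)² = -3*q/4 + 5² = -3*q/4 + 25 = 25 - 3*q/4)
(V(-4, -1)*(-24))*(-23 - 1*(-4)) = ((25 - ¾*(-1))*(-24))*(-23 - 1*(-4)) = ((25 + ¾)*(-24))*(-23 + 4) = ((103/4)*(-24))*(-19) = -618*(-19) = 11742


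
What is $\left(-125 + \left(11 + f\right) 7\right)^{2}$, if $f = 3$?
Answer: $729$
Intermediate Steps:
$\left(-125 + \left(11 + f\right) 7\right)^{2} = \left(-125 + \left(11 + 3\right) 7\right)^{2} = \left(-125 + 14 \cdot 7\right)^{2} = \left(-125 + 98\right)^{2} = \left(-27\right)^{2} = 729$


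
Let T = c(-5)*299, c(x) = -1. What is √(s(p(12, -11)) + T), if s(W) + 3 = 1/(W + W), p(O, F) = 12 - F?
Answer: I*√638986/46 ≈ 17.378*I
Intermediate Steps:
s(W) = -3 + 1/(2*W) (s(W) = -3 + 1/(W + W) = -3 + 1/(2*W))
T = -299 (T = -1*299 = -299)
√(s(p(12, -11)) + T) = √((-3 + 1/(2*(12 - 1*(-11)))) - 299) = √((-3 + 1/(2*(12 + 11))) - 299) = √((-3 + (½)/23) - 299) = √((-3 + (½)*(1/23)) - 299) = √((-3 + 1/46) - 299) = √(-137/46 - 299) = √(-13891/46) = I*√638986/46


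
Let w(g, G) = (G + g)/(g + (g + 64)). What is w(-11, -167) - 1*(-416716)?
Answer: 8750947/21 ≈ 4.1671e+5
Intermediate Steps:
w(g, G) = (G + g)/(64 + 2*g) (w(g, G) = (G + g)/(g + (64 + g)) = (G + g)/(64 + 2*g))
w(-11, -167) - 1*(-416716) = (-167 - 11)/(2*(32 - 11)) - 1*(-416716) = (½)*(-178)/21 + 416716 = (½)*(1/21)*(-178) + 416716 = -89/21 + 416716 = 8750947/21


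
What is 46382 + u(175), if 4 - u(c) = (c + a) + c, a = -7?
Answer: 46043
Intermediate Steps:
u(c) = 11 - 2*c (u(c) = 4 - ((c - 7) + c) = 4 - ((-7 + c) + c) = 4 - (-7 + 2*c) = 4 + (7 - 2*c) = 11 - 2*c)
46382 + u(175) = 46382 + (11 - 2*175) = 46382 + (11 - 350) = 46382 - 339 = 46043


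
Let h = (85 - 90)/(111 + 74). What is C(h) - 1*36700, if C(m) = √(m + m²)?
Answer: -36700 + 6*I/37 ≈ -36700.0 + 0.16216*I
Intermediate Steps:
h = -1/37 (h = -5/185 = -5*1/185 = -1/37 ≈ -0.027027)
C(h) - 1*36700 = √(-(1 - 1/37)/37) - 1*36700 = √(-1/37*36/37) - 36700 = √(-36/1369) - 36700 = 6*I/37 - 36700 = -36700 + 6*I/37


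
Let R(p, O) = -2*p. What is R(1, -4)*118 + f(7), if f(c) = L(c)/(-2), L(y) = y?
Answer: -479/2 ≈ -239.50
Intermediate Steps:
f(c) = -c/2 (f(c) = c/(-2) = c*(-1/2) = -c/2)
R(1, -4)*118 + f(7) = -2*1*118 - 1/2*7 = -2*118 - 7/2 = -236 - 7/2 = -479/2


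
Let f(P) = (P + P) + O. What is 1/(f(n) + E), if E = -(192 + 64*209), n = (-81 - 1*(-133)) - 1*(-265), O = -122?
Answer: -1/13056 ≈ -7.6593e-5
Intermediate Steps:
n = 317 (n = (-81 + 133) + 265 = 52 + 265 = 317)
E = -13568 (E = -(192 + 13376) = -1*13568 = -13568)
f(P) = -122 + 2*P (f(P) = (P + P) - 122 = 2*P - 122 = -122 + 2*P)
1/(f(n) + E) = 1/((-122 + 2*317) - 13568) = 1/((-122 + 634) - 13568) = 1/(512 - 13568) = 1/(-13056) = -1/13056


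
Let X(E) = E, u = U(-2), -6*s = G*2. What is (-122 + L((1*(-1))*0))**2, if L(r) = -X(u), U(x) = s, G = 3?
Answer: 14641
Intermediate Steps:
s = -1 (s = -2/2 = -1/6*6 = -1)
U(x) = -1
u = -1
L(r) = 1 (L(r) = -1*(-1) = 1)
(-122 + L((1*(-1))*0))**2 = (-122 + 1)**2 = (-121)**2 = 14641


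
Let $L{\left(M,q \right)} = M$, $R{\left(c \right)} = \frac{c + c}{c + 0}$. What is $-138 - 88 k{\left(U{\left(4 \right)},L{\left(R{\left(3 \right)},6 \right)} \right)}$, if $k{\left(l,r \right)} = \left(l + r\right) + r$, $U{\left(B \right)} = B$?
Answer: $-842$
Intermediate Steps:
$R{\left(c \right)} = 2$ ($R{\left(c \right)} = \frac{2 c}{c} = 2$)
$k{\left(l,r \right)} = l + 2 r$
$-138 - 88 k{\left(U{\left(4 \right)},L{\left(R{\left(3 \right)},6 \right)} \right)} = -138 - 88 \left(4 + 2 \cdot 2\right) = -138 - 88 \left(4 + 4\right) = -138 - 704 = -842$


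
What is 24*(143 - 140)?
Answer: 72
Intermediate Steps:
24*(143 - 140) = 24*3 = 72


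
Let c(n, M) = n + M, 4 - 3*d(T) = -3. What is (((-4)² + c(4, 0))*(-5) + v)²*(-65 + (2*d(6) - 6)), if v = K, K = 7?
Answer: -573717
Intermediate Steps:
d(T) = 7/3 (d(T) = 4/3 - ⅓*(-3) = 4/3 + 1 = 7/3)
c(n, M) = M + n
v = 7
(((-4)² + c(4, 0))*(-5) + v)²*(-65 + (2*d(6) - 6)) = (((-4)² + (0 + 4))*(-5) + 7)²*(-65 + (2*(7/3) - 6)) = ((16 + 4)*(-5) + 7)²*(-65 + (14/3 - 6)) = (20*(-5) + 7)²*(-65 - 4/3) = (-100 + 7)²*(-199/3) = (-93)²*(-199/3) = 8649*(-199/3) = -573717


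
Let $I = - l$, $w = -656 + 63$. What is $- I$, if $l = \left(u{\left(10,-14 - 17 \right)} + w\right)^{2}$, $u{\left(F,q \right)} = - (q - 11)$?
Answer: $303601$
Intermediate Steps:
$w = -593$
$u{\left(F,q \right)} = 11 - q$ ($u{\left(F,q \right)} = - (q - 11) = - (-11 + q) = 11 - q$)
$l = 303601$ ($l = \left(\left(11 - \left(-14 - 17\right)\right) - 593\right)^{2} = \left(\left(11 - -31\right) - 593\right)^{2} = \left(\left(11 + 31\right) - 593\right)^{2} = \left(42 - 593\right)^{2} = \left(-551\right)^{2} = 303601$)
$I = -303601$ ($I = \left(-1\right) 303601 = -303601$)
$- I = \left(-1\right) \left(-303601\right) = 303601$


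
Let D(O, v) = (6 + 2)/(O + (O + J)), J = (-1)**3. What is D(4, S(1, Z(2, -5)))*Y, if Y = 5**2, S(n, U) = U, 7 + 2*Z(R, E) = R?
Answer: 200/7 ≈ 28.571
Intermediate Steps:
Z(R, E) = -7/2 + R/2
J = -1
Y = 25
D(O, v) = 8/(-1 + 2*O) (D(O, v) = (6 + 2)/(O + (O - 1)) = 8/(O + (-1 + O)) = 8/(-1 + 2*O))
D(4, S(1, Z(2, -5)))*Y = (8/(-1 + 2*4))*25 = (8/(-1 + 8))*25 = (8/7)*25 = 200/7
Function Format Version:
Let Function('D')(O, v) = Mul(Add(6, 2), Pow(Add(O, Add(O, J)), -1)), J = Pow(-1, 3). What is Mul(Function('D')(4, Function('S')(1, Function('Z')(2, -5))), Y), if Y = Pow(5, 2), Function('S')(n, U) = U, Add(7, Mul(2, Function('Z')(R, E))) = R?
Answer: Rational(200, 7) ≈ 28.571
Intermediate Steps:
Function('Z')(R, E) = Add(Rational(-7, 2), Mul(Rational(1, 2), R))
J = -1
Y = 25
Function('D')(O, v) = Mul(8, Pow(Add(-1, Mul(2, O)), -1)) (Function('D')(O, v) = Mul(Add(6, 2), Pow(Add(O, Add(O, -1)), -1)) = Mul(8, Pow(Add(O, Add(-1, O)), -1)) = Mul(8, Pow(Add(-1, Mul(2, O)), -1)))
Mul(Function('D')(4, Function('S')(1, Function('Z')(2, -5))), Y) = Mul(Mul(8, Pow(Add(-1, Mul(2, 4)), -1)), 25) = Mul(Mul(8, Pow(Add(-1, 8), -1)), 25) = Mul(Mul(8, Pow(7, -1)), 25) = Mul(Mul(8, Rational(1, 7)), 25) = Mul(Rational(8, 7), 25) = Rational(200, 7)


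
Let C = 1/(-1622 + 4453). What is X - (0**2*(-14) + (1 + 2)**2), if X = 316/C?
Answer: 894587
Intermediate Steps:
C = 1/2831 ≈ 0.00035323
X = 894596 (X = 316/(1/2831) = 316*2831 = 894596)
X - (0**2*(-14) + (1 + 2)**2) = 894596 - (0**2*(-14) + (1 + 2)**2) = 894596 - (0*(-14) + 3**2) = 894596 - (0 + 9) = 894596 - 1*9 = 894596 - 9 = 894587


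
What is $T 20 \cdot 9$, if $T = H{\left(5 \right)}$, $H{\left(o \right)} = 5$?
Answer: $900$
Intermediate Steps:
$T = 5$
$T 20 \cdot 9 = 5 \cdot 20 \cdot 9 = 100 \cdot 9 = 900$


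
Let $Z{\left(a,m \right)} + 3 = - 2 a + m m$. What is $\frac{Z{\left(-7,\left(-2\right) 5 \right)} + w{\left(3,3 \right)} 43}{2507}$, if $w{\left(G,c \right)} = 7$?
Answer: $\frac{412}{2507} \approx 0.16434$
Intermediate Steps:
$Z{\left(a,m \right)} = -3 + m^{2} - 2 a$ ($Z{\left(a,m \right)} = -3 - \left(2 a - m m\right) = -3 - \left(- m^{2} + 2 a\right) = -3 + m^{2} - 2 a$)
$\frac{Z{\left(-7,\left(-2\right) 5 \right)} + w{\left(3,3 \right)} 43}{2507} = \frac{\left(-3 + \left(\left(-2\right) 5\right)^{2} - -14\right) + 7 \cdot 43}{2507} = \left(\left(-3 + \left(-10\right)^{2} + 14\right) + 301\right) \frac{1}{2507} = \left(\left(-3 + 100 + 14\right) + 301\right) \frac{1}{2507} = \left(111 + 301\right) \frac{1}{2507} = 412 \cdot \frac{1}{2507} = \frac{412}{2507}$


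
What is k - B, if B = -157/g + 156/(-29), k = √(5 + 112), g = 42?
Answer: 11105/1218 + 3*√13 ≈ 19.934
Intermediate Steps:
k = 3*√13 (k = √117 = 3*√13 ≈ 10.817)
B = -11105/1218 (B = -157/42 + 156/(-29) = -157*1/42 + 156*(-1/29) = -157/42 - 156/29 = -11105/1218 ≈ -9.1174)
k - B = 3*√13 - 1*(-11105/1218) = 3*√13 + 11105/1218 = 11105/1218 + 3*√13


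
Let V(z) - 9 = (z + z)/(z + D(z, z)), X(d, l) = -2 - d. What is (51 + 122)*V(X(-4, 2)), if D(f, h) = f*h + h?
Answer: 3287/2 ≈ 1643.5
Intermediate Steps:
D(f, h) = h + f*h
V(z) = 9 + 2*z/(z + z*(1 + z)) (V(z) = 9 + (z + z)/(z + z*(1 + z)) = 9 + (2*z)/(z + z*(1 + z)) = 9 + 2*z/(z + z*(1 + z)))
(51 + 122)*V(X(-4, 2)) = (51 + 122)*((20 + 9*(-2 - 1*(-4)))/(2 + (-2 - 1*(-4)))) = 173*((20 + 9*(-2 + 4))/(2 + (-2 + 4))) = 173*((20 + 9*2)/(2 + 2)) = 173*((20 + 18)/4) = 173*((¼)*38) = 173*(19/2) = 3287/2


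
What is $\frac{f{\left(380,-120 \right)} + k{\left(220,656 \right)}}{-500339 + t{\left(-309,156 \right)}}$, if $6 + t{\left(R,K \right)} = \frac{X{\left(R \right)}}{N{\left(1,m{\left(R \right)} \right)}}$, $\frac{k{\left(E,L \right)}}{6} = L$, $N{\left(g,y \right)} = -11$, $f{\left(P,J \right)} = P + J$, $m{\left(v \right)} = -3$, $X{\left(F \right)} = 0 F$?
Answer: $- \frac{4196}{500345} \approx -0.0083862$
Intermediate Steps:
$X{\left(F \right)} = 0$
$f{\left(P,J \right)} = J + P$
$k{\left(E,L \right)} = 6 L$
$t{\left(R,K \right)} = -6$ ($t{\left(R,K \right)} = -6 + \frac{0}{-11} = -6 + 0 \left(- \frac{1}{11}\right) = -6 + 0 = -6$)
$\frac{f{\left(380,-120 \right)} + k{\left(220,656 \right)}}{-500339 + t{\left(-309,156 \right)}} = \frac{\left(-120 + 380\right) + 6 \cdot 656}{-500339 - 6} = \frac{260 + 3936}{-500345} = 4196 \left(- \frac{1}{500345}\right) = - \frac{4196}{500345}$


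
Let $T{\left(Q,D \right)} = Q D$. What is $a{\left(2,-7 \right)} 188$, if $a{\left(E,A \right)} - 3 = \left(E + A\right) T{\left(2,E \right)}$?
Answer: $-3196$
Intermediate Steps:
$T{\left(Q,D \right)} = D Q$
$a{\left(E,A \right)} = 3 + 2 E \left(A + E\right)$ ($a{\left(E,A \right)} = 3 + \left(E + A\right) E 2 = 3 + \left(A + E\right) 2 E = 3 + 2 E \left(A + E\right)$)
$a{\left(2,-7 \right)} 188 = \left(3 + 2 \cdot 2^{2} + 2 \left(-7\right) 2\right) 188 = \left(3 + 2 \cdot 4 - 28\right) 188 = \left(3 + 8 - 28\right) 188 = \left(-17\right) 188 = -3196$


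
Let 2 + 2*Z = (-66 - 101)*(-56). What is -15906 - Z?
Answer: -20581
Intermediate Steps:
Z = 4675 (Z = -1 + ((-66 - 101)*(-56))/2 = -1 + (-167*(-56))/2 = -1 + (½)*9352 = -1 + 4676 = 4675)
-15906 - Z = -15906 - 1*4675 = -15906 - 4675 = -20581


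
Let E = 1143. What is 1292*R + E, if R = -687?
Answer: -886461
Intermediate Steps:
1292*R + E = 1292*(-687) + 1143 = -887604 + 1143 = -886461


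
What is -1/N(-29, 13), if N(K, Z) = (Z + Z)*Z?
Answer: -1/338 ≈ -0.0029586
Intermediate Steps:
N(K, Z) = 2*Z² (N(K, Z) = (2*Z)*Z = 2*Z²)
-1/N(-29, 13) = -1/(2*13²) = -1/(2*169) = -1/338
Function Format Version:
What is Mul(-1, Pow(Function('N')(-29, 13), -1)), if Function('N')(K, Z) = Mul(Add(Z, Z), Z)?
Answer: Rational(-1, 338) ≈ -0.0029586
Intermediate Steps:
Function('N')(K, Z) = Mul(2, Pow(Z, 2)) (Function('N')(K, Z) = Mul(Mul(2, Z), Z) = Mul(2, Pow(Z, 2)))
Mul(-1, Pow(Function('N')(-29, 13), -1)) = Mul(-1, Pow(Mul(2, Pow(13, 2)), -1)) = Mul(-1, Pow(Mul(2, 169), -1)) = Mul(-1, Pow(338, -1)) = Mul(-1, Rational(1, 338)) = Rational(-1, 338)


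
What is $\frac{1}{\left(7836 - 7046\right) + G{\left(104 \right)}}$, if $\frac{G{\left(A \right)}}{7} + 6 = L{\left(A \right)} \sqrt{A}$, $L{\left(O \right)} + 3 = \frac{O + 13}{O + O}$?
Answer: $\frac{23936}{16935251} + \frac{1092 \sqrt{26}}{16935251} \approx 0.0017422$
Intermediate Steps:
$L{\left(O \right)} = -3 + \frac{13 + O}{2 O}$ ($L{\left(O \right)} = -3 + \frac{O + 13}{O + O} = -3 + \frac{13 + O}{2 O}$)
$G{\left(A \right)} = -42 + \frac{7 \left(13 - 5 A\right)}{2 \sqrt{A}}$ ($G{\left(A \right)} = -42 + 7 \frac{13 - 5 A}{2 A} \sqrt{A} = -42 + 7 \frac{13 - 5 A}{2 \sqrt{A}} = -42 + \frac{7 \left(13 - 5 A\right)}{2 \sqrt{A}}$)
$\frac{1}{\left(7836 - 7046\right) + G{\left(104 \right)}} = \frac{1}{\left(7836 - 7046\right) + \frac{7 \left(13 - 12 \sqrt{104} - 520\right)}{2 \cdot 2 \sqrt{26}}} = \frac{1}{\left(7836 - 7046\right) + \frac{7 \frac{\sqrt{26}}{52} \left(13 - 12 \cdot 2 \sqrt{26} - 520\right)}{2}} = \frac{1}{790 + \frac{7 \frac{\sqrt{26}}{52} \left(13 - 24 \sqrt{26} - 520\right)}{2}} = \frac{1}{790 + \frac{7 \frac{\sqrt{26}}{52} \left(-507 - 24 \sqrt{26}\right)}{2}} = \frac{1}{790 + \frac{7 \sqrt{26} \left(-507 - 24 \sqrt{26}\right)}{104}}$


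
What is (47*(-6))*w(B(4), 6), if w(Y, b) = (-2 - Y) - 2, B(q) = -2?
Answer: 564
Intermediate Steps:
w(Y, b) = -4 - Y
(47*(-6))*w(B(4), 6) = (47*(-6))*(-4 - 1*(-2)) = -282*(-4 + 2) = -282*(-2) = 564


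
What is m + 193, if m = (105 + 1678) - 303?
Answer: 1673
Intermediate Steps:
m = 1480 (m = 1783 - 303 = 1480)
m + 193 = 1480 + 193 = 1673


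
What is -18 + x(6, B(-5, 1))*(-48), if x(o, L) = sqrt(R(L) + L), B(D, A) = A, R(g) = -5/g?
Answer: -18 - 96*I ≈ -18.0 - 96.0*I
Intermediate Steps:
x(o, L) = sqrt(L - 5/L) (x(o, L) = sqrt(-5/L + L) = sqrt(L - 5/L))
-18 + x(6, B(-5, 1))*(-48) = -18 + sqrt(1 - 5/1)*(-48) = -18 + sqrt(1 - 5*1)*(-48) = -18 + sqrt(1 - 5)*(-48) = -18 + sqrt(-4)*(-48) = -18 + (2*I)*(-48) = -18 - 96*I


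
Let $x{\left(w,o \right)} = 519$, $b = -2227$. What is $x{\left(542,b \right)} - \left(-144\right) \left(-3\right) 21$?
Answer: $-8553$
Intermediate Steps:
$x{\left(542,b \right)} - \left(-144\right) \left(-3\right) 21 = 519 - \left(-144\right) \left(-3\right) 21 = 519 - 432 \cdot 21 = 519 - 9072 = -8553$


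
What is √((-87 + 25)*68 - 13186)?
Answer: I*√17402 ≈ 131.92*I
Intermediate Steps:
√((-87 + 25)*68 - 13186) = √(-62*68 - 13186) = √(-4216 - 13186) = √(-17402) = I*√17402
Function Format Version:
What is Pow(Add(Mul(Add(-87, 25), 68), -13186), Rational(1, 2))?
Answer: Mul(I, Pow(17402, Rational(1, 2))) ≈ Mul(131.92, I)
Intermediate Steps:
Pow(Add(Mul(Add(-87, 25), 68), -13186), Rational(1, 2)) = Pow(Add(Mul(-62, 68), -13186), Rational(1, 2)) = Pow(Add(-4216, -13186), Rational(1, 2)) = Pow(-17402, Rational(1, 2)) = Mul(I, Pow(17402, Rational(1, 2)))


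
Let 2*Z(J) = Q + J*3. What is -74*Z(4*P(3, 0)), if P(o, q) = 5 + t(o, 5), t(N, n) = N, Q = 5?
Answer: -3737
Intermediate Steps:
P(o, q) = 5 + o
Z(J) = 5/2 + 3*J/2 (Z(J) = (5 + J*3)/2 = (5 + 3*J)/2 = 5/2 + 3*J/2)
-74*Z(4*P(3, 0)) = -74*(5/2 + 3*(4*(5 + 3))/2) = -74*(5/2 + 3*(4*8)/2) = -74*(5/2 + (3/2)*32) = -74*(5/2 + 48) = -74*101/2 = -3737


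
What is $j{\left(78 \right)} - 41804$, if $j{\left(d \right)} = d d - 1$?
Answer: $-35721$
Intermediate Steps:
$j{\left(d \right)} = -1 + d^{2}$ ($j{\left(d \right)} = d^{2} - 1 = -1 + d^{2}$)
$j{\left(78 \right)} - 41804 = \left(-1 + 78^{2}\right) - 41804 = \left(-1 + 6084\right) - 41804 = 6083 - 41804 = -35721$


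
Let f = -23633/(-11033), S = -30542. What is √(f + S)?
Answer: I*√3717528009349/11033 ≈ 174.76*I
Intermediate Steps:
f = 23633/11033 (f = -23633*(-1/11033) = 23633/11033 ≈ 2.1420)
√(f + S) = √(23633/11033 - 30542) = √(-336946253/11033) = I*√3717528009349/11033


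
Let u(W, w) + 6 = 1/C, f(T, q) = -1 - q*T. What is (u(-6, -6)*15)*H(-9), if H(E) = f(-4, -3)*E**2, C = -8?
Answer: 773955/8 ≈ 96744.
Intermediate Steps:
f(T, q) = -1 - T*q
H(E) = -13*E**2 (H(E) = (-1 - 1*(-4)*(-3))*E**2 = (-1 - 12)*E**2 = -13*E**2)
u(W, w) = -49/8 (u(W, w) = -6 + 1/(-8) = -6 - 1/8 = -49/8)
(u(-6, -6)*15)*H(-9) = (-49/8*15)*(-13*(-9)**2) = -(-9555)*81/8 = -735/8*(-1053) = 773955/8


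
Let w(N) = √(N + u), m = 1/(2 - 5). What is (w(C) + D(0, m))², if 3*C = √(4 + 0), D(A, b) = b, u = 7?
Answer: (1 - √69)²/9 ≈ 5.9319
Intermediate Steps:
m = -⅓ (m = 1/(-3) = -⅓ ≈ -0.33333)
C = ⅔ (C = √(4 + 0)/3 = √4/3 = (⅓)*2 = ⅔ ≈ 0.66667)
w(N) = √(7 + N) (w(N) = √(N + 7) = √(7 + N))
(w(C) + D(0, m))² = (√(7 + ⅔) - ⅓)² = (√(23/3) - ⅓)² = (√69/3 - ⅓)² = (-⅓ + √69/3)²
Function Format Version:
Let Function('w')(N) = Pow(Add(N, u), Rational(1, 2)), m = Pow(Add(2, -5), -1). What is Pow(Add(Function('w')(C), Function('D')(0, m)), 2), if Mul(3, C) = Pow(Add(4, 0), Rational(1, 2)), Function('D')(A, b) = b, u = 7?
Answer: Mul(Rational(1, 9), Pow(Add(1, Mul(-1, Pow(69, Rational(1, 2)))), 2)) ≈ 5.9319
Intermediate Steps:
m = Rational(-1, 3) (m = Pow(-3, -1) = Rational(-1, 3) ≈ -0.33333)
C = Rational(2, 3) (C = Mul(Rational(1, 3), Pow(Add(4, 0), Rational(1, 2))) = Mul(Rational(1, 3), Pow(4, Rational(1, 2))) = Mul(Rational(1, 3), 2) = Rational(2, 3) ≈ 0.66667)
Function('w')(N) = Pow(Add(7, N), Rational(1, 2)) (Function('w')(N) = Pow(Add(N, 7), Rational(1, 2)) = Pow(Add(7, N), Rational(1, 2)))
Pow(Add(Function('w')(C), Function('D')(0, m)), 2) = Pow(Add(Pow(Add(7, Rational(2, 3)), Rational(1, 2)), Rational(-1, 3)), 2) = Pow(Add(Pow(Rational(23, 3), Rational(1, 2)), Rational(-1, 3)), 2) = Pow(Add(Mul(Rational(1, 3), Pow(69, Rational(1, 2))), Rational(-1, 3)), 2) = Pow(Add(Rational(-1, 3), Mul(Rational(1, 3), Pow(69, Rational(1, 2)))), 2)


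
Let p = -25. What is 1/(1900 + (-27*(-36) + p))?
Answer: 1/2847 ≈ 0.00035125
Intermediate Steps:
1/(1900 + (-27*(-36) + p)) = 1/(1900 + (-27*(-36) - 25)) = 1/(1900 + (972 - 25)) = 1/(1900 + 947) = 1/2847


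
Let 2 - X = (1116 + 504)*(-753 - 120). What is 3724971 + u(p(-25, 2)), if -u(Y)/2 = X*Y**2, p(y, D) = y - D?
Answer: -2058269025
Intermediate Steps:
X = 1414262 (X = 2 - (1116 + 504)*(-753 - 120) = 2 - 1620*(-873) = 2 - 1*(-1414260) = 2 + 1414260 = 1414262)
u(Y) = -2828524*Y**2
3724971 + u(p(-25, 2)) = 3724971 - 2828524*(-25 - 1*2)**2 = 3724971 - 2828524*(-25 - 2)**2 = 3724971 - 2828524*(-27)**2 = 3724971 - 2828524*729 = 3724971 - 2061993996 = -2058269025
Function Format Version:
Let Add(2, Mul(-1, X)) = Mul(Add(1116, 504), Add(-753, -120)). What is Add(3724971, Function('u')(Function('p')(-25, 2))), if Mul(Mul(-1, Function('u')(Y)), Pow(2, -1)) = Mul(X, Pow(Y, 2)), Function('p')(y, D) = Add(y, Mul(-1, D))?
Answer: -2058269025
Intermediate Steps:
X = 1414262 (X = Add(2, Mul(-1, Mul(Add(1116, 504), Add(-753, -120)))) = Add(2, Mul(-1, Mul(1620, -873))) = Add(2, Mul(-1, -1414260)) = Add(2, 1414260) = 1414262)
Function('u')(Y) = Mul(-2828524, Pow(Y, 2)) (Function('u')(Y) = Mul(-2, Mul(1414262, Pow(Y, 2))) = Mul(-2828524, Pow(Y, 2)))
Add(3724971, Function('u')(Function('p')(-25, 2))) = Add(3724971, Mul(-2828524, Pow(Add(-25, Mul(-1, 2)), 2))) = Add(3724971, Mul(-2828524, Pow(Add(-25, -2), 2))) = Add(3724971, Mul(-2828524, Pow(-27, 2))) = Add(3724971, Mul(-2828524, 729)) = Add(3724971, -2061993996) = -2058269025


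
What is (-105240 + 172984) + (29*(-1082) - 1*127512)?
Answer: -91146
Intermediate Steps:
(-105240 + 172984) + (29*(-1082) - 1*127512) = 67744 + (-31378 - 127512) = 67744 - 158890 = -91146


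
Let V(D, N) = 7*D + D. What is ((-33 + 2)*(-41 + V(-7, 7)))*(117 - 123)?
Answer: -18042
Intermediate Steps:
V(D, N) = 8*D
((-33 + 2)*(-41 + V(-7, 7)))*(117 - 123) = ((-33 + 2)*(-41 + 8*(-7)))*(117 - 123) = -31*(-41 - 56)*(-6) = -31*(-97)*(-6) = 3007*(-6) = -18042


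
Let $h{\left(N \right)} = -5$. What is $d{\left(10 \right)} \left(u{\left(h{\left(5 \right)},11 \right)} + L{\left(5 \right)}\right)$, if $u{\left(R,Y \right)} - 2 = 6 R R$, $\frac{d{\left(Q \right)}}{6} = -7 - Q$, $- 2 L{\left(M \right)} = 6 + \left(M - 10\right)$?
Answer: $-15453$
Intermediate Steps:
$L{\left(M \right)} = 2 - \frac{M}{2}$ ($L{\left(M \right)} = - \frac{6 + \left(M - 10\right)}{2} = - \frac{6 + \left(-10 + M\right)}{2} = - \frac{-4 + M}{2} = 2 - \frac{M}{2}$)
$d{\left(Q \right)} = -42 - 6 Q$ ($d{\left(Q \right)} = 6 \left(-7 - Q\right) = -42 - 6 Q$)
$u{\left(R,Y \right)} = 2 + 6 R^{2}$ ($u{\left(R,Y \right)} = 2 + 6 R R = 2 + 6 R^{2}$)
$d{\left(10 \right)} \left(u{\left(h{\left(5 \right)},11 \right)} + L{\left(5 \right)}\right) = \left(-42 - 60\right) \left(\left(2 + 6 \left(-5\right)^{2}\right) + \left(2 - \frac{5}{2}\right)\right) = \left(-42 - 60\right) \left(\left(2 + 6 \cdot 25\right) + \left(2 - \frac{5}{2}\right)\right) = - 102 \left(\left(2 + 150\right) - \frac{1}{2}\right) = - 102 \left(152 - \frac{1}{2}\right) = \left(-102\right) \frac{303}{2} = -15453$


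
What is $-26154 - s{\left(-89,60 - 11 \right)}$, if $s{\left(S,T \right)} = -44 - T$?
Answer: $-26061$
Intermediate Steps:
$-26154 - s{\left(-89,60 - 11 \right)} = -26154 - \left(-44 - \left(60 - 11\right)\right) = -26154 - \left(-44 - 49\right) = -26154 - -93 = -26154 + 93 = -26061$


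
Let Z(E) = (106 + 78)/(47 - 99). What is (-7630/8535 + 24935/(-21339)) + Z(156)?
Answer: -884078875/157844583 ≈ -5.6009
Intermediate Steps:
Z(E) = -46/13 (Z(E) = 184/(-52) = 184*(-1/52) = -46/13)
(-7630/8535 + 24935/(-21339)) + Z(156) = (-7630/8535 + 24935/(-21339)) - 46/13 = (-7630*1/8535 + 24935*(-1/21339)) - 46/13 = (-1526/1707 - 24935/21339) - 46/13 = -25042453/12141891 - 46/13 = -884078875/157844583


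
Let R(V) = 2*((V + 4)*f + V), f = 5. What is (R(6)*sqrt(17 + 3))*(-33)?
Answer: -7392*sqrt(5) ≈ -16529.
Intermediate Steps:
R(V) = 40 + 12*V (R(V) = 2*((V + 4)*5 + V) = 2*((4 + V)*5 + V) = 2*((20 + 5*V) + V) = 2*(20 + 6*V) = 40 + 12*V)
(R(6)*sqrt(17 + 3))*(-33) = ((40 + 12*6)*sqrt(17 + 3))*(-33) = ((40 + 72)*sqrt(20))*(-33) = (112*(2*sqrt(5)))*(-33) = (224*sqrt(5))*(-33) = -7392*sqrt(5)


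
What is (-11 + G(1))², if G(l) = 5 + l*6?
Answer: 0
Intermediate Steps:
G(l) = 5 + 6*l
(-11 + G(1))² = (-11 + (5 + 6*1))² = (-11 + (5 + 6))² = (-11 + 11)² = 0² = 0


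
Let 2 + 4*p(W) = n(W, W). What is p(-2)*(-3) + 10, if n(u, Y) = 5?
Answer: 31/4 ≈ 7.7500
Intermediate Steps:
p(W) = 3/4 (p(W) = -1/2 + (1/4)*5 = -1/2 + 5/4 = 3/4)
p(-2)*(-3) + 10 = (3/4)*(-3) + 10 = -9/4 + 10 = 31/4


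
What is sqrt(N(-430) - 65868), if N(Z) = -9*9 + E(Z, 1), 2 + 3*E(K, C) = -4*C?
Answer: I*sqrt(65951) ≈ 256.81*I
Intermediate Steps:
E(K, C) = -2/3 - 4*C/3 (E(K, C) = -2/3 + (-4*C)/3 = -2/3 - 4*C/3)
N(Z) = -83 (N(Z) = -9*9 + (-2/3 - 4/3*1) = -81 + (-2/3 - 4/3) = -81 - 2 = -83)
sqrt(N(-430) - 65868) = sqrt(-83 - 65868) = sqrt(-65951) = I*sqrt(65951)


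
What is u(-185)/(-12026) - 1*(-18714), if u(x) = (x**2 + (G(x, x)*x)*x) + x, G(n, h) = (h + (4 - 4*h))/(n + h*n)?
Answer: 41403673001/2212784 ≈ 18711.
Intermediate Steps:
G(n, h) = (4 - 3*h)/(n + h*n)
u(x) = x + x**2 + x*(4 - 3*x)/(1 + x) (u(x) = (x**2 + (((4 - 3*x)/(x*(1 + x)))*x)*x) + x = (x**2 + ((4 - 3*x)/(1 + x))*x) + x = (x**2 + x*(4 - 3*x)/(1 + x)) + x = x + x**2 + x*(4 - 3*x)/(1 + x))
u(-185)/(-12026) - 1*(-18714) = -185*(5 + (-185)**2 - 1*(-185))/(1 - 185)/(-12026) - 1*(-18714) = -185*(5 + 34225 + 185)/(-184)*(-1/12026) + 18714 = -185*(-1/184)*34415*(-1/12026) + 18714 = (6366775/184)*(-1/12026) + 18714 = -6366775/2212784 + 18714 = 41403673001/2212784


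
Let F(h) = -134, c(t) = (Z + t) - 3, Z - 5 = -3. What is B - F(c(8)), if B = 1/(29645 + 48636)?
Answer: 10489655/78281 ≈ 134.00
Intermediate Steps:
Z = 2 (Z = 5 - 3 = 2)
c(t) = -1 + t (c(t) = (2 + t) - 3 = -1 + t)
B = 1/78281 ≈ 1.2774e-5
B - F(c(8)) = 1/78281 - 1*(-134) = 1/78281 + 134 = 10489655/78281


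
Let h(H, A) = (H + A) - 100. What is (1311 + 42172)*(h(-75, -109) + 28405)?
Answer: 1222785443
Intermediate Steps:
h(H, A) = -100 + A + H (h(H, A) = (A + H) - 100 = -100 + A + H)
(1311 + 42172)*(h(-75, -109) + 28405) = (1311 + 42172)*((-100 - 109 - 75) + 28405) = 43483*(-284 + 28405) = 43483*28121 = 1222785443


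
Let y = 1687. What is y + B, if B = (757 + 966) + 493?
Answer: 3903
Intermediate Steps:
B = 2216 (B = 1723 + 493 = 2216)
y + B = 1687 + 2216 = 3903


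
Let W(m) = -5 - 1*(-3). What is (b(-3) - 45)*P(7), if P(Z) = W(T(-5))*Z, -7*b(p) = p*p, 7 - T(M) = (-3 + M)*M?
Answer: 648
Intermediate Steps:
T(M) = 7 - M*(-3 + M) (T(M) = 7 - (-3 + M)*M = 7 - M*(-3 + M))
b(p) = -p**2/7 (b(p) = -p*p/7 = -p**2/7)
W(m) = -2 (W(m) = -5 + 3 = -2)
P(Z) = -2*Z
(b(-3) - 45)*P(7) = (-1/7*(-3)**2 - 45)*(-2*7) = (-1/7*9 - 45)*(-14) = (-9/7 - 45)*(-14) = -324/7*(-14) = 648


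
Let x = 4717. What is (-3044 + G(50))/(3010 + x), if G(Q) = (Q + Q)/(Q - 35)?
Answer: -9112/23181 ≈ -0.39308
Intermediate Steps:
G(Q) = 2*Q/(-35 + Q) (G(Q) = (2*Q)/(-35 + Q) = 2*Q/(-35 + Q))
(-3044 + G(50))/(3010 + x) = (-3044 + 2*50/(-35 + 50))/(3010 + 4717) = (-3044 + 2*50/15)/7727 = (-3044 + 2*50*(1/15))*(1/7727) = (-3044 + 20/3)*(1/7727) = -9112/3*1/7727 = -9112/23181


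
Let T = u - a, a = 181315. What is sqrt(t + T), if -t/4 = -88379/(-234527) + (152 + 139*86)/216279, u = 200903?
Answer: 2*sqrt(1399792333778269455420326)/16907755011 ≈ 139.95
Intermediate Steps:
T = 19588 (T = 200903 - 1*181315 = 200903 - 181315 = 19588)
t = -87814822412/50723265033 (t = -4*(-88379/(-234527) + (152 + 139*86)/216279) = -4*(-88379*(-1/234527) + (152 + 11954)*(1/216279)) = -4*(88379/234527 + 12106*(1/216279)) = -4*(88379/234527 + 12106/216279) = -4*21953705603/50723265033 = -87814822412/50723265033 ≈ -1.7313)
sqrt(t + T) = sqrt(-87814822412/50723265033 + 19588) = sqrt(993479500643992/50723265033) = 2*sqrt(1399792333778269455420326)/16907755011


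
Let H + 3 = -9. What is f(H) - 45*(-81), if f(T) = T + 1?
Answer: 3634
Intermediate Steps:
H = -12 (H = -3 - 9 = -12)
f(T) = 1 + T
f(H) - 45*(-81) = (1 - 12) - 45*(-81) = -11 + 3645 = 3634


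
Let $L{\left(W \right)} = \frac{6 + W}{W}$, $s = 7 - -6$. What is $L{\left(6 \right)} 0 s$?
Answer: $0$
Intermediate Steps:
$s = 13$ ($s = 7 + 6 = 13$)
$L{\left(W \right)} = \frac{6 + W}{W}$
$L{\left(6 \right)} 0 s = \frac{6 + 6}{6} \cdot 0 \cdot 13 = \frac{1}{6} \cdot 12 \cdot 0 \cdot 13 = 2 \cdot 0 \cdot 13 = 0 \cdot 13 = 0$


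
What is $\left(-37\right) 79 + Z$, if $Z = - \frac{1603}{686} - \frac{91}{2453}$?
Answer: $- \frac{703242317}{240394} \approx -2925.4$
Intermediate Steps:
$Z = - \frac{570655}{240394}$ ($Z = \left(-1603\right) \frac{1}{686} - \frac{91}{2453} = - \frac{229}{98} - \frac{91}{2453} = - \frac{570655}{240394} \approx -2.3738$)
$\left(-37\right) 79 + Z = \left(-37\right) 79 - \frac{570655}{240394} = -2923 - \frac{570655}{240394} = - \frac{703242317}{240394}$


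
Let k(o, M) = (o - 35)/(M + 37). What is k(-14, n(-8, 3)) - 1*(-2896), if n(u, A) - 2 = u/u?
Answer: 115791/40 ≈ 2894.8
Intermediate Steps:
n(u, A) = 3 (n(u, A) = 2 + u/u = 2 + 1 = 3)
k(o, M) = (-35 + o)/(37 + M)
k(-14, n(-8, 3)) - 1*(-2896) = (-35 - 14)/(37 + 3) - 1*(-2896) = -49/40 + 2896 = 115791/40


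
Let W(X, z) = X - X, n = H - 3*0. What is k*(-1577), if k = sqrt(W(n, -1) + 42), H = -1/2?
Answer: -1577*sqrt(42) ≈ -10220.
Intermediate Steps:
H = -1/2 (H = -1*1/2 = -1/2 ≈ -0.50000)
n = -1/2 (n = -1/2 - 3*0 = -1/2 + 0 = -1/2 ≈ -0.50000)
W(X, z) = 0
k = sqrt(42) (k = sqrt(0 + 42) = sqrt(42) ≈ 6.4807)
k*(-1577) = sqrt(42)*(-1577) = -1577*sqrt(42)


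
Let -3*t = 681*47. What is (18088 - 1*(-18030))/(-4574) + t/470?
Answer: -699739/22870 ≈ -30.596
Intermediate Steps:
t = -10669 (t = -227*47 = -1/3*32007 = -10669)
(18088 - 1*(-18030))/(-4574) + t/470 = (18088 - 1*(-18030))/(-4574) - 10669/470 = (18088 + 18030)*(-1/4574) - 10669*1/470 = 36118*(-1/4574) - 227/10 = -18059/2287 - 227/10 = -699739/22870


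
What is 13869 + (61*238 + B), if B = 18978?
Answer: 47365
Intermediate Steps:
13869 + (61*238 + B) = 13869 + (61*238 + 18978) = 13869 + (14518 + 18978) = 13869 + 33496 = 47365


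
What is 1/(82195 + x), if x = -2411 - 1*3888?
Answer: 1/75896 ≈ 1.3176e-5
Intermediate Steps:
x = -6299 (x = -2411 - 3888 = -6299)
1/(82195 + x) = 1/(82195 - 6299) = 1/75896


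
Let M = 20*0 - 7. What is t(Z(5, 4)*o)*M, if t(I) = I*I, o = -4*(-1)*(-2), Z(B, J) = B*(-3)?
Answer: -100800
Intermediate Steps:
Z(B, J) = -3*B
o = -8 (o = 4*(-2) = -8)
t(I) = I²
M = -7 (M = 0 - 7 = -7)
t(Z(5, 4)*o)*M = (-3*5*(-8))²*(-7) = (-15*(-8))²*(-7) = 120²*(-7) = 14400*(-7) = -100800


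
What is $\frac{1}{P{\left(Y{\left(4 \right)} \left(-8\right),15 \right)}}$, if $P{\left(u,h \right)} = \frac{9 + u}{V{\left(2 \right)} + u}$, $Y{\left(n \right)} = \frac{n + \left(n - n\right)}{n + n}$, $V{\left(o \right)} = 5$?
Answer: $\frac{1}{5} \approx 0.2$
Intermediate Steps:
$Y{\left(n \right)} = \frac{1}{2}$ ($Y{\left(n \right)} = \frac{n + 0}{2 n} = n \frac{1}{2 n} = \frac{1}{2}$)
$P{\left(u,h \right)} = \frac{9 + u}{5 + u}$
$\frac{1}{P{\left(Y{\left(4 \right)} \left(-8\right),15 \right)}} = \frac{1}{\frac{1}{5 + \frac{1}{2} \left(-8\right)} \left(9 + \frac{1}{2} \left(-8\right)\right)} = \frac{1}{\frac{1}{5 - 4} \left(9 - 4\right)} = \frac{1}{1^{-1} \cdot 5} = \frac{1}{1 \cdot 5} = \frac{1}{5}$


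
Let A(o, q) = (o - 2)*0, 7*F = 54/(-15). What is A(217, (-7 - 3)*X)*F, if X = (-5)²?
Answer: 0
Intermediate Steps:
X = 25
F = -18/35 (F = (54/(-15))/7 = (54*(-1/15))/7 = (⅐)*(-18/5) = -18/35 ≈ -0.51429)
A(o, q) = 0 (A(o, q) = (-2 + o)*0 = 0)
A(217, (-7 - 3)*X)*F = 0*(-18/35) = 0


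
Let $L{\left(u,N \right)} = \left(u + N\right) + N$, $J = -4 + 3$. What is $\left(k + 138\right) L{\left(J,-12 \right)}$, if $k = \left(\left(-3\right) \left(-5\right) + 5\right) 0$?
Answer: $-3450$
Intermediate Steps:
$k = 0$ ($k = \left(15 + 5\right) 0 = 20 \cdot 0 = 0$)
$J = -1$
$L{\left(u,N \right)} = u + 2 N$ ($L{\left(u,N \right)} = \left(N + u\right) + N = u + 2 N$)
$\left(k + 138\right) L{\left(J,-12 \right)} = \left(0 + 138\right) \left(-1 + 2 \left(-12\right)\right) = 138 \left(-1 - 24\right) = 138 \left(-25\right) = -3450$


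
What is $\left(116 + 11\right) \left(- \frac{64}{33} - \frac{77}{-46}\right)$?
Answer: $- \frac{51181}{1518} \approx -33.716$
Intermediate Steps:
$\left(116 + 11\right) \left(- \frac{64}{33} - \frac{77}{-46}\right) = 127 \left(\left(-64\right) \frac{1}{33} - - \frac{77}{46}\right) = 127 \left(- \frac{64}{33} + \frac{77}{46}\right) = 127 \left(- \frac{403}{1518}\right) = - \frac{51181}{1518}$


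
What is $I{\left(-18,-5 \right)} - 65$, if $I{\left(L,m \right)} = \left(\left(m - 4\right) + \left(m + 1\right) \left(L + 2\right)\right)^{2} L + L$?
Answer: $-54533$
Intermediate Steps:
$I{\left(L,m \right)} = L + L \left(-4 + m + \left(1 + m\right) \left(2 + L\right)\right)^{2}$ ($I{\left(L,m \right)} = \left(\left(-4 + m\right) + \left(1 + m\right) \left(2 + L\right)\right)^{2} L + L = \left(-4 + m + \left(1 + m\right) \left(2 + L\right)\right)^{2} L + L = L \left(-4 + m + \left(1 + m\right) \left(2 + L\right)\right)^{2} + L = L + L \left(-4 + m + \left(1 + m\right) \left(2 + L\right)\right)^{2}$)
$I{\left(-18,-5 \right)} - 65 = - 18 \left(1 + \left(-2 - 18 + 3 \left(-5\right) - -90\right)^{2}\right) - 65 = - 18 \left(1 + \left(-2 - 18 - 15 + 90\right)^{2}\right) - 65 = - 18 \left(1 + 55^{2}\right) - 65 = - 18 \left(1 + 3025\right) - 65 = \left(-18\right) 3026 - 65 = -54468 - 65 = -54533$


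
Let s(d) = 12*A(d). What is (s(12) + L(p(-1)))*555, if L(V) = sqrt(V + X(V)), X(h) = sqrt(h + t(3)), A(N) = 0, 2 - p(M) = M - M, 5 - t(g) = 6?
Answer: 555*sqrt(3) ≈ 961.29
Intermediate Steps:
t(g) = -1 (t(g) = 5 - 1*6 = 5 - 6 = -1)
p(M) = 2 (p(M) = 2 - (M - M) = 2 - 1*0 = 2 + 0 = 2)
s(d) = 0 (s(d) = 12*0 = 0)
X(h) = sqrt(-1 + h) (X(h) = sqrt(h - 1) = sqrt(-1 + h))
L(V) = sqrt(V + sqrt(-1 + V))
(s(12) + L(p(-1)))*555 = (0 + sqrt(2 + sqrt(-1 + 2)))*555 = (0 + sqrt(2 + sqrt(1)))*555 = (0 + sqrt(2 + 1))*555 = (0 + sqrt(3))*555 = sqrt(3)*555 = 555*sqrt(3)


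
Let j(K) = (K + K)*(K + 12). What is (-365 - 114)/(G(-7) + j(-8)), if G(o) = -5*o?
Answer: 479/29 ≈ 16.517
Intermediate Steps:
j(K) = 2*K*(12 + K) (j(K) = (2*K)*(12 + K) = 2*K*(12 + K))
(-365 - 114)/(G(-7) + j(-8)) = (-365 - 114)/(-5*(-7) + 2*(-8)*(12 - 8)) = -479/(35 + 2*(-8)*4) = -479/(35 - 64) = -479/(-29) = -479*(-1/29) = 479/29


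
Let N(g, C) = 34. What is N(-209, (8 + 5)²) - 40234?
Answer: -40200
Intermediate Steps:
N(-209, (8 + 5)²) - 40234 = 34 - 40234 = -40200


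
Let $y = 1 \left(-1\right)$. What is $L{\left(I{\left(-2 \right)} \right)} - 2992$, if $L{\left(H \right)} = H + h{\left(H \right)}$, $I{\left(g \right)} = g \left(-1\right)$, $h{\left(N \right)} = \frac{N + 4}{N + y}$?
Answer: $-2984$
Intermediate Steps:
$y = -1$
$h{\left(N \right)} = \frac{4 + N}{-1 + N}$ ($h{\left(N \right)} = \frac{N + 4}{N - 1} = \frac{4 + N}{-1 + N}$)
$I{\left(g \right)} = - g$
$L{\left(H \right)} = H + \frac{4 + H}{-1 + H}$
$L{\left(I{\left(-2 \right)} \right)} - 2992 = \frac{4 + \left(\left(-1\right) \left(-2\right)\right)^{2}}{-1 - -2} - 2992 = \frac{4 + 2^{2}}{-1 + 2} - 2992 = \frac{4 + 4}{1} - 2992 = 1 \cdot 8 - 2992 = 8 - 2992 = -2984$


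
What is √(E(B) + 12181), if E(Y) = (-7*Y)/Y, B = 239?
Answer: √12174 ≈ 110.34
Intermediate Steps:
E(Y) = -7
√(E(B) + 12181) = √(-7 + 12181) = √12174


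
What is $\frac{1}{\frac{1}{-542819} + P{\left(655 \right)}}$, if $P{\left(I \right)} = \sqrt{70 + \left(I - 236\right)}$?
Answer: $\frac{542819}{144085056246128} + \frac{294652466761 \sqrt{489}}{144085056246128} \approx 0.045222$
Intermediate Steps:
$P{\left(I \right)} = \sqrt{-166 + I}$ ($P{\left(I \right)} = \sqrt{70 + \left(-236 + I\right)} = \sqrt{-166 + I}$)
$\frac{1}{\frac{1}{-542819} + P{\left(655 \right)}} = \frac{1}{\frac{1}{-542819} + \sqrt{-166 + 655}} = \frac{1}{- \frac{1}{542819} + \sqrt{489}}$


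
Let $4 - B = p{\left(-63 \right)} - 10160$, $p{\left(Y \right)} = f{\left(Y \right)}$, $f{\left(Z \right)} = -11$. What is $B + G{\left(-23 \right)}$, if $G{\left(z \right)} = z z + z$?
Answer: $10681$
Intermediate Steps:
$p{\left(Y \right)} = -11$
$G{\left(z \right)} = z + z^{2}$ ($G{\left(z \right)} = z^{2} + z = z + z^{2}$)
$B = 10175$ ($B = 4 - \left(-11 - 10160\right) = 4 - -10171 = 4 + 10171 = 10175$)
$B + G{\left(-23 \right)} = 10175 - 23 \left(1 - 23\right) = 10175 - -506 = 10175 + 506 = 10681$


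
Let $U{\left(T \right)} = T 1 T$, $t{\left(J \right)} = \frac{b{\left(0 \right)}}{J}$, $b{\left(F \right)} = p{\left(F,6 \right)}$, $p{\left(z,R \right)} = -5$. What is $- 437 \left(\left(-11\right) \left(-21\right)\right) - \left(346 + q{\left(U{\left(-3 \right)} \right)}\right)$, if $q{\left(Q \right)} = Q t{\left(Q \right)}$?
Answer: $-101288$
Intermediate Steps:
$b{\left(F \right)} = -5$
$t{\left(J \right)} = - \frac{5}{J}$
$U{\left(T \right)} = T^{2}$ ($U{\left(T \right)} = T T = T^{2}$)
$q{\left(Q \right)} = -5$ ($q{\left(Q \right)} = Q \left(- \frac{5}{Q}\right) = -5$)
$- 437 \left(\left(-11\right) \left(-21\right)\right) - \left(346 + q{\left(U{\left(-3 \right)} \right)}\right) = - 437 \left(\left(-11\right) \left(-21\right)\right) - 341 = \left(-437\right) 231 + \left(-346 + 5\right) = -100947 - 341 = -101288$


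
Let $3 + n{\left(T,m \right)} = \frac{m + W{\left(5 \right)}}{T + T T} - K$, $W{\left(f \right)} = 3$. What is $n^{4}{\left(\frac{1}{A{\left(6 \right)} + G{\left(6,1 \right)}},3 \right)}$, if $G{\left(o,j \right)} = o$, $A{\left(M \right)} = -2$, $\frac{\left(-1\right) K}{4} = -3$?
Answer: $\frac{194481}{625} \approx 311.17$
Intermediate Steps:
$K = 12$ ($K = \left(-4\right) \left(-3\right) = 12$)
$n{\left(T,m \right)} = -15 + \frac{3 + m}{T + T^{2}}$ ($n{\left(T,m \right)} = -3 + \left(\frac{m + 3}{T + T T} - 12\right) = -3 - \left(12 - \frac{3 + m}{T + T^{2}}\right) = -15 + \frac{3 + m}{T + T^{2}}$)
$n^{4}{\left(\frac{1}{A{\left(6 \right)} + G{\left(6,1 \right)}},3 \right)} = \left(\frac{3 + 3 - \frac{15}{-2 + 6} - 15 \left(\frac{1}{-2 + 6}\right)^{2}}{\frac{1}{-2 + 6} \left(1 + \frac{1}{-2 + 6}\right)}\right)^{4} = \left(\frac{3 + 3 - \frac{15}{4} - 15 \left(\frac{1}{4}\right)^{2}}{\frac{1}{4} \left(1 + \frac{1}{4}\right)}\right)^{4} = \left(\frac{\frac{1}{\frac{1}{4}} \left(3 + 3 - \frac{15}{4} - \frac{15}{16}\right)}{1 + \frac{1}{4}}\right)^{4} = \left(\frac{4 \left(3 + 3 - \frac{15}{4} - \frac{15}{16}\right)}{\frac{5}{4}}\right)^{4} = \left(4 \cdot \frac{4}{5} \left(3 + 3 - \frac{15}{4} - \frac{15}{16}\right)\right)^{4} = \left(4 \cdot \frac{4}{5} \cdot \frac{21}{16}\right)^{4} = \left(\frac{21}{5}\right)^{4} = \frac{194481}{625}$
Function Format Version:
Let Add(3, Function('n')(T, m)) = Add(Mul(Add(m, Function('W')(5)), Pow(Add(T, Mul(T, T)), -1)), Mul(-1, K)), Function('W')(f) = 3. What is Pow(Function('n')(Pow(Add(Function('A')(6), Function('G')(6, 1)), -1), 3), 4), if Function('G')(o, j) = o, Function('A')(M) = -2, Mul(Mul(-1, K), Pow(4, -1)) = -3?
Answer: Rational(194481, 625) ≈ 311.17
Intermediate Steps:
K = 12 (K = Mul(-4, -3) = 12)
Function('n')(T, m) = Add(-15, Mul(Pow(Add(T, Pow(T, 2)), -1), Add(3, m))) (Function('n')(T, m) = Add(-3, Add(Mul(Add(m, 3), Pow(Add(T, Mul(T, T)), -1)), Mul(-1, 12))) = Add(-3, Add(Mul(Add(3, m), Pow(Add(T, Pow(T, 2)), -1)), -12)) = Add(-3, Add(Mul(Pow(Add(T, Pow(T, 2)), -1), Add(3, m)), -12)) = Add(-3, Add(-12, Mul(Pow(Add(T, Pow(T, 2)), -1), Add(3, m)))) = Add(-15, Mul(Pow(Add(T, Pow(T, 2)), -1), Add(3, m))))
Pow(Function('n')(Pow(Add(Function('A')(6), Function('G')(6, 1)), -1), 3), 4) = Pow(Mul(Pow(Pow(Add(-2, 6), -1), -1), Pow(Add(1, Pow(Add(-2, 6), -1)), -1), Add(3, 3, Mul(-15, Pow(Add(-2, 6), -1)), Mul(-15, Pow(Pow(Add(-2, 6), -1), 2)))), 4) = Pow(Mul(Pow(Pow(4, -1), -1), Pow(Add(1, Pow(4, -1)), -1), Add(3, 3, Mul(-15, Pow(4, -1)), Mul(-15, Pow(Pow(4, -1), 2)))), 4) = Pow(Mul(Pow(Rational(1, 4), -1), Pow(Add(1, Rational(1, 4)), -1), Add(3, 3, Mul(-15, Rational(1, 4)), Mul(-15, Pow(Rational(1, 4), 2)))), 4) = Pow(Mul(4, Pow(Rational(5, 4), -1), Add(3, 3, Rational(-15, 4), Mul(-15, Rational(1, 16)))), 4) = Pow(Mul(4, Rational(4, 5), Add(3, 3, Rational(-15, 4), Rational(-15, 16))), 4) = Pow(Mul(4, Rational(4, 5), Rational(21, 16)), 4) = Pow(Rational(21, 5), 4) = Rational(194481, 625)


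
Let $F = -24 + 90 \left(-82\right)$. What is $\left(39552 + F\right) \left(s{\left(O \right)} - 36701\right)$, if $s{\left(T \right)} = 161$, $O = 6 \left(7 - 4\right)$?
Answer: $-1174687920$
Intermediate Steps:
$O = 18$ ($O = 6 \cdot 3 = 18$)
$F = -7404$ ($F = -24 - 7380 = -7404$)
$\left(39552 + F\right) \left(s{\left(O \right)} - 36701\right) = \left(39552 - 7404\right) \left(161 - 36701\right) = 32148 \left(-36540\right) = -1174687920$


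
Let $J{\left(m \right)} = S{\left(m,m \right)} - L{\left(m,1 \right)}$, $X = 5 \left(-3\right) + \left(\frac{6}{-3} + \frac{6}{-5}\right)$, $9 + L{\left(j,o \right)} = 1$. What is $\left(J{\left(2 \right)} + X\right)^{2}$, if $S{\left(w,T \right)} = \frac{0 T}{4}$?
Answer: $\frac{2601}{25} \approx 104.04$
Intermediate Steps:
$L{\left(j,o \right)} = -8$ ($L{\left(j,o \right)} = -9 + 1 = -8$)
$S{\left(w,T \right)} = 0$ ($S{\left(w,T \right)} = 0 \cdot \frac{1}{4} = 0$)
$X = - \frac{91}{5}$ ($X = -15 + \left(6 \left(- \frac{1}{3}\right) + 6 \left(- \frac{1}{5}\right)\right) = -15 - \frac{16}{5} = - \frac{91}{5} \approx -18.2$)
$J{\left(m \right)} = 8$ ($J{\left(m \right)} = 0 - -8 = 0 + 8 = 8$)
$\left(J{\left(2 \right)} + X\right)^{2} = \left(8 - \frac{91}{5}\right)^{2} = \left(- \frac{51}{5}\right)^{2} = \frac{2601}{25}$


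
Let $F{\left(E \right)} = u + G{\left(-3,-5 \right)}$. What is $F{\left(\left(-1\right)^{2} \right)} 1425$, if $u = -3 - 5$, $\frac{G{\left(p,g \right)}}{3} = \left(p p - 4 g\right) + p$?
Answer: $99750$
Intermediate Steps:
$G{\left(p,g \right)} = - 12 g + 3 p + 3 p^{2}$ ($G{\left(p,g \right)} = 3 \left(\left(p p - 4 g\right) + p\right) = 3 \left(\left(p^{2} - 4 g\right) + p\right) = 3 \left(p + p^{2} - 4 g\right) = - 12 g + 3 p + 3 p^{2}$)
$u = -8$
$F{\left(E \right)} = 70$ ($F{\left(E \right)} = -8 + \left(\left(-12\right) \left(-5\right) + 3 \left(-3\right) + 3 \left(-3\right)^{2}\right) = -8 + \left(60 - 9 + 3 \cdot 9\right) = -8 + \left(60 - 9 + 27\right) = -8 + 78 = 70$)
$F{\left(\left(-1\right)^{2} \right)} 1425 = 70 \cdot 1425 = 99750$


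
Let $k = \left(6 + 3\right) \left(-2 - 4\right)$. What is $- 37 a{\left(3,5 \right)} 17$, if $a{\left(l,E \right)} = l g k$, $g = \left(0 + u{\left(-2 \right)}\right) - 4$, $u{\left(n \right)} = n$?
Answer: $-611388$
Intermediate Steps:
$g = -6$ ($g = \left(0 - 2\right) - 4 = -2 - 4 = -6$)
$k = -54$ ($k = 9 \left(-6\right) = -54$)
$a{\left(l,E \right)} = 324 l$ ($a{\left(l,E \right)} = l \left(-6\right) \left(-54\right) = - 6 l \left(-54\right) = 324 l$)
$- 37 a{\left(3,5 \right)} 17 = - 37 \cdot 324 \cdot 3 \cdot 17 = \left(-37\right) 972 \cdot 17 = \left(-35964\right) 17 = -611388$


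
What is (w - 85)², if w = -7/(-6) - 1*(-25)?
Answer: 124609/36 ≈ 3461.4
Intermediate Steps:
w = 157/6 (w = -⅙*(-7) + 25 = 7/6 + 25 = 157/6 ≈ 26.167)
(w - 85)² = (157/6 - 85)² = (-353/6)² = 124609/36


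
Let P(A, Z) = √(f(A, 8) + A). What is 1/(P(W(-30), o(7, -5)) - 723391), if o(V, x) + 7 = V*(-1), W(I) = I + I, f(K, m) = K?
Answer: -723391/523294539001 - 2*I*√30/523294539001 ≈ -1.3824e-6 - 2.0934e-11*I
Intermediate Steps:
W(I) = 2*I
o(V, x) = -7 - V (o(V, x) = -7 + V*(-1) = -7 - V)
P(A, Z) = √2*√A (P(A, Z) = √(A + A) = √(2*A) = √2*√A)
1/(P(W(-30), o(7, -5)) - 723391) = 1/(√2*√(2*(-30)) - 723391) = 1/(√2*√(-60) - 723391) = 1/(√2*(2*I*√15) - 723391) = 1/(2*I*√30 - 723391) = 1/(-723391 + 2*I*√30)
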